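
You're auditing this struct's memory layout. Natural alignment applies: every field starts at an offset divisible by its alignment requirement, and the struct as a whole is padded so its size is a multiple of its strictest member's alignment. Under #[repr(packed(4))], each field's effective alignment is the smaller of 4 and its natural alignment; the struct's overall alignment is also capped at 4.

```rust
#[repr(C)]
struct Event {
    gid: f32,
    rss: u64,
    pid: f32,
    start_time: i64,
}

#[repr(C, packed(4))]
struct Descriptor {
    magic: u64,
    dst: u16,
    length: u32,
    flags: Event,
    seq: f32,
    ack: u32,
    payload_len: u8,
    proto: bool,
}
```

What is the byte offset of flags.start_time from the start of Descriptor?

40

Event: @0: gid [4B, align 4] → 4; +4 pad (align 8); @8: rss [8B, align 8] → 16; @16: pid [4B, align 4] → 20; +4 pad (align 8); @24: start_time [8B, align 8] → 32; size 32, align 8
@0: magic [8B, align 4] → 8
@8: dst [2B, align 2] → 10
+2 pad (align 4)
@12: length [4B, align 4] → 16
@16: flags [32B, align 4] → 48
within Event: start_time at 24
16 + 24 = 40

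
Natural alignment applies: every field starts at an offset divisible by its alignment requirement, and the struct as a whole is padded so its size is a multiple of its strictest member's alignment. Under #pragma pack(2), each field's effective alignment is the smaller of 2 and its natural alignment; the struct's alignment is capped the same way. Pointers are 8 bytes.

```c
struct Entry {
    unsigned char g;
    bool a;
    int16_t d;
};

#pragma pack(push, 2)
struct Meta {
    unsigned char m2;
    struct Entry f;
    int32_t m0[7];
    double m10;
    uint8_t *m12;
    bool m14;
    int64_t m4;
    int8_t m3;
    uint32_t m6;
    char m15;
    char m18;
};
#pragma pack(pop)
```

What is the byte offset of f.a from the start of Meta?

3

Entry: 0..1  g  (1B, 1-aligned); 1..2  a  (1B, 1-aligned); 2..4  d  (2B, 2-aligned); sizeof = 4, alignof = 2
0..1  m2  (1B, 1-aligned)
1..2  -- padding (1B)
2..6  f  (4B, 2-aligned)
within Entry: a at 1
2 + 1 = 3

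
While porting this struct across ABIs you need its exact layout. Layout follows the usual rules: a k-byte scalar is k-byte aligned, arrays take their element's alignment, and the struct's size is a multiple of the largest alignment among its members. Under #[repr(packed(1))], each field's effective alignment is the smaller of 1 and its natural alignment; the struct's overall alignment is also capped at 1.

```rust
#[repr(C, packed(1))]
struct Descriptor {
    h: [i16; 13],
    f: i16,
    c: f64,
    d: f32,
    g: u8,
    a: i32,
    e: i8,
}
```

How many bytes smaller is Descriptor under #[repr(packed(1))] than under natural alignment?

10

natural layout:
  @0: h [26B, align 2] → 26
  @26: f [2B, align 2] → 28
  +4 pad (align 8)
  @32: c [8B, align 8] → 40
  @40: d [4B, align 4] → 44
  @44: g [1B, align 1] → 45
  +3 pad (align 4)
  @48: a [4B, align 4] → 52
  @52: e [1B, align 1] → 53
  +3 tail pad (align 8)
  size 56, align 8
packed(1) layout:
  @0: h [26B, align 1] → 26
  @26: f [2B, align 1] → 28
  @28: c [8B, align 1] → 36
  @36: d [4B, align 1] → 40
  @40: g [1B, align 1] → 41
  @41: a [4B, align 1] → 45
  @45: e [1B, align 1] → 46
  size 46, align 1
56 − 46 = 10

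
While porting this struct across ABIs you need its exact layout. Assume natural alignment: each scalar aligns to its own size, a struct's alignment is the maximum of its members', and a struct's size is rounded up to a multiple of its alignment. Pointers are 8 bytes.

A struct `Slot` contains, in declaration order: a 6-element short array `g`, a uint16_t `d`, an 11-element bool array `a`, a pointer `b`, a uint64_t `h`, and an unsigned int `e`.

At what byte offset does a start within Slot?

14

g at 0 (size 12, align 2) → ends 12
d at 12 (size 2, align 2) → ends 14
a at 14 (size 11, align 1) → ends 25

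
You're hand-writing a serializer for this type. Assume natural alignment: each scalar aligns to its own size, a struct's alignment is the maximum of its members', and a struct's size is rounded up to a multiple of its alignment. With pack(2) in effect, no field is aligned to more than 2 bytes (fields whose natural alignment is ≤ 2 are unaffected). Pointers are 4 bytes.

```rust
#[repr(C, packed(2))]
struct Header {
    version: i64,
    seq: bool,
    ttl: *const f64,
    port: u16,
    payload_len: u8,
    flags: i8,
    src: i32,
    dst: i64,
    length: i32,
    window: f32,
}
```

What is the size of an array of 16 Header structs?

608

@0: version [8B, align 2] → 8
@8: seq [1B, align 1] → 9
+1 pad (align 2)
@10: ttl [4B, align 2] → 14
@14: port [2B, align 2] → 16
@16: payload_len [1B, align 1] → 17
@17: flags [1B, align 1] → 18
@18: src [4B, align 2] → 22
@22: dst [8B, align 2] → 30
@30: length [4B, align 2] → 34
@34: window [4B, align 2] → 38
size 38, align 2
array of 16: 16 × 38 = 608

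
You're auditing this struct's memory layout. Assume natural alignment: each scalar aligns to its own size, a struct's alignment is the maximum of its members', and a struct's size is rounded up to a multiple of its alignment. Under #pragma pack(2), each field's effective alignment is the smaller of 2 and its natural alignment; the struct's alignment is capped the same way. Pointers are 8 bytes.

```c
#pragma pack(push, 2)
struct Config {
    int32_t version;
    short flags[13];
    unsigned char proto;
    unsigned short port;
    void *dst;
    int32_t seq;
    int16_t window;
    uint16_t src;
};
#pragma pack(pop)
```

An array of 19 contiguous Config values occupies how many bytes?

950

0..4  version  (4B, 2-aligned)
4..30  flags  (26B, 2-aligned)
30..31  proto  (1B, 1-aligned)
31..32  -- padding (1B)
32..34  port  (2B, 2-aligned)
34..42  dst  (8B, 2-aligned)
42..46  seq  (4B, 2-aligned)
46..48  window  (2B, 2-aligned)
48..50  src  (2B, 2-aligned)
sizeof = 50, alignof = 2
array of 19: 19 × 50 = 950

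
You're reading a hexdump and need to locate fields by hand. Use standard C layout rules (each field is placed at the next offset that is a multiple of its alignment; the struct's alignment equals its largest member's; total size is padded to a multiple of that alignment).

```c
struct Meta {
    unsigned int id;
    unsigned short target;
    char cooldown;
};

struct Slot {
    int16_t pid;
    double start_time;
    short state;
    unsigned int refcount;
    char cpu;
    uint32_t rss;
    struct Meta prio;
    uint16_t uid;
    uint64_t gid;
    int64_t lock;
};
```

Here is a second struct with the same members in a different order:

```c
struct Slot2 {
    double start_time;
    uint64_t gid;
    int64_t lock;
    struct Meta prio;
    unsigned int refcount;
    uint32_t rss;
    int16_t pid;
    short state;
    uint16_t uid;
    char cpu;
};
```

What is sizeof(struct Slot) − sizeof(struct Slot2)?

16

Meta: id at 0 (size 4, align 4) → ends 4; target at 4 (size 2, align 2) → ends 6; cooldown at 6 (size 1, align 1) → ends 7; tail pad 1 to reach multiple of 4; total 8 bytes, alignment 4
pid at 0 (size 2, align 2) → ends 2
pad 6 to align 8 for start_time
start_time at 8 (size 8, align 8) → ends 16
state at 16 (size 2, align 2) → ends 18
pad 2 to align 4 for refcount
refcount at 20 (size 4, align 4) → ends 24
cpu at 24 (size 1, align 1) → ends 25
pad 3 to align 4 for rss
rss at 28 (size 4, align 4) → ends 32
prio at 32 (size 8, align 4) → ends 40
uid at 40 (size 2, align 2) → ends 42
pad 6 to align 8 for gid
gid at 48 (size 8, align 8) → ends 56
lock at 56 (size 8, align 8) → ends 64
total 64 bytes, alignment 8
— Slot2 —
start_time at 0 (size 8, align 8) → ends 8
gid at 8 (size 8, align 8) → ends 16
lock at 16 (size 8, align 8) → ends 24
prio at 24 (size 8, align 4) → ends 32
refcount at 32 (size 4, align 4) → ends 36
rss at 36 (size 4, align 4) → ends 40
pid at 40 (size 2, align 2) → ends 42
state at 42 (size 2, align 2) → ends 44
uid at 44 (size 2, align 2) → ends 46
cpu at 46 (size 1, align 1) → ends 47
tail pad 1 to reach multiple of 8
total 48 bytes, alignment 8
64 − 48 = 16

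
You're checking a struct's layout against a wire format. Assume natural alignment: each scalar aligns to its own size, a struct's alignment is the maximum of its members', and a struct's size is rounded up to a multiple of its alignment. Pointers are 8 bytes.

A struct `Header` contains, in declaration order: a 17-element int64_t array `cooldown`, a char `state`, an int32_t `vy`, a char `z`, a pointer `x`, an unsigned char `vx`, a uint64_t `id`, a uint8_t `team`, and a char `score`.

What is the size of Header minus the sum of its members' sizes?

0..136  cooldown  (136B, 8-aligned)
136..137  state  (1B, 1-aligned)
137..140  -- padding (3B)
140..144  vy  (4B, 4-aligned)
144..145  z  (1B, 1-aligned)
145..152  -- padding (7B)
152..160  x  (8B, 8-aligned)
160..161  vx  (1B, 1-aligned)
161..168  -- padding (7B)
168..176  id  (8B, 8-aligned)
176..177  team  (1B, 1-aligned)
177..178  score  (1B, 1-aligned)
178..184  -- tail padding (6B)
sizeof = 184, alignof = 8
data bytes 161, size 184 → padding 23

23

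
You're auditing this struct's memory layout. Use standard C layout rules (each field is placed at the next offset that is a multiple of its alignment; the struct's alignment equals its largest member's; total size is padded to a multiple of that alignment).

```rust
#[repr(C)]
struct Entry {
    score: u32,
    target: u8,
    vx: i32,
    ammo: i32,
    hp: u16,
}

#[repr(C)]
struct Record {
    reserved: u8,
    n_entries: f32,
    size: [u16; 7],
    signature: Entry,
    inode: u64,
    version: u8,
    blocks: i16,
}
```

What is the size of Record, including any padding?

Entry: 0..4  score  (4B, 4-aligned); 4..5  target  (1B, 1-aligned); 5..8  -- padding (3B); 8..12  vx  (4B, 4-aligned); 12..16  ammo  (4B, 4-aligned); 16..18  hp  (2B, 2-aligned); 18..20  -- tail padding (2B); sizeof = 20, alignof = 4
0..1  reserved  (1B, 1-aligned)
1..4  -- padding (3B)
4..8  n_entries  (4B, 4-aligned)
8..22  size  (14B, 2-aligned)
22..24  -- padding (2B)
24..44  signature  (20B, 4-aligned)
44..48  -- padding (4B)
48..56  inode  (8B, 8-aligned)
56..57  version  (1B, 1-aligned)
57..58  -- padding (1B)
58..60  blocks  (2B, 2-aligned)
60..64  -- tail padding (4B)
sizeof = 64, alignof = 8

64 bytes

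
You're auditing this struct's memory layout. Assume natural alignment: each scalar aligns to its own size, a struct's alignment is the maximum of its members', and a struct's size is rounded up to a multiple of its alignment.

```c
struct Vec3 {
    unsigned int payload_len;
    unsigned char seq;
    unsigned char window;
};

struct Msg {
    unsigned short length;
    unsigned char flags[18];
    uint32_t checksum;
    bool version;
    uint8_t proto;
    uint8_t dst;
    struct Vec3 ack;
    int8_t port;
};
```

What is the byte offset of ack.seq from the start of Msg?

Vec3: 0..4  payload_len  (4B, 4-aligned); 4..5  seq  (1B, 1-aligned); 5..6  window  (1B, 1-aligned); 6..8  -- tail padding (2B); sizeof = 8, alignof = 4
0..2  length  (2B, 2-aligned)
2..20  flags  (18B, 1-aligned)
20..24  checksum  (4B, 4-aligned)
24..25  version  (1B, 1-aligned)
25..26  proto  (1B, 1-aligned)
26..27  dst  (1B, 1-aligned)
27..28  -- padding (1B)
28..36  ack  (8B, 4-aligned)
within Vec3: seq at 4
28 + 4 = 32

32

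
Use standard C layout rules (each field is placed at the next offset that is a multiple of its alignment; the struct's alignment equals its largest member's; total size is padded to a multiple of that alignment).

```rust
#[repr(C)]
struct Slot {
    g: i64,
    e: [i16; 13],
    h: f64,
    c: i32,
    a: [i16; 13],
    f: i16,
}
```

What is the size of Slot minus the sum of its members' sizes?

6

0..8  g  (8B, 8-aligned)
8..34  e  (26B, 2-aligned)
34..40  -- padding (6B)
40..48  h  (8B, 8-aligned)
48..52  c  (4B, 4-aligned)
52..78  a  (26B, 2-aligned)
78..80  f  (2B, 2-aligned)
sizeof = 80, alignof = 8
data bytes 74, size 80 → padding 6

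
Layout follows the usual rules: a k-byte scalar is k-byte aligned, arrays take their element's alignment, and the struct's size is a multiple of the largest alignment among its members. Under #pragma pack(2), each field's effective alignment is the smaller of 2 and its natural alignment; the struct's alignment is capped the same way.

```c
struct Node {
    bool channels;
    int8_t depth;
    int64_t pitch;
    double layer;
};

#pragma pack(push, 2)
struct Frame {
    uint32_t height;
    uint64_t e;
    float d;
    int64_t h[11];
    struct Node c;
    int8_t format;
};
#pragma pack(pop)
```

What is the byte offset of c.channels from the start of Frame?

104

Node: channels at 0 (size 1, align 1) → ends 1; depth at 1 (size 1, align 1) → ends 2; pad 6 to align 8 for pitch; pitch at 8 (size 8, align 8) → ends 16; layer at 16 (size 8, align 8) → ends 24; total 24 bytes, alignment 8
height at 0 (size 4, align 2) → ends 4
e at 4 (size 8, align 2) → ends 12
d at 12 (size 4, align 2) → ends 16
h at 16 (size 88, align 2) → ends 104
c at 104 (size 24, align 2) → ends 128
within Node: channels at 0
104 + 0 = 104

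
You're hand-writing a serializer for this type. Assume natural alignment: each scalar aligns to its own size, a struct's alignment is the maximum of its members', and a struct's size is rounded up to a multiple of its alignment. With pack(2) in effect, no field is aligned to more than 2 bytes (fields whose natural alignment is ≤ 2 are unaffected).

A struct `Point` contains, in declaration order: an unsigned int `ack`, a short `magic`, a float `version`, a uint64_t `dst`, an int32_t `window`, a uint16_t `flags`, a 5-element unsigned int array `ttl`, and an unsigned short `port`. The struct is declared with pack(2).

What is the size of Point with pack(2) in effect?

@0: ack [4B, align 2] → 4
@4: magic [2B, align 2] → 6
@6: version [4B, align 2] → 10
@10: dst [8B, align 2] → 18
@18: window [4B, align 2] → 22
@22: flags [2B, align 2] → 24
@24: ttl [20B, align 2] → 44
@44: port [2B, align 2] → 46
size 46, align 2

46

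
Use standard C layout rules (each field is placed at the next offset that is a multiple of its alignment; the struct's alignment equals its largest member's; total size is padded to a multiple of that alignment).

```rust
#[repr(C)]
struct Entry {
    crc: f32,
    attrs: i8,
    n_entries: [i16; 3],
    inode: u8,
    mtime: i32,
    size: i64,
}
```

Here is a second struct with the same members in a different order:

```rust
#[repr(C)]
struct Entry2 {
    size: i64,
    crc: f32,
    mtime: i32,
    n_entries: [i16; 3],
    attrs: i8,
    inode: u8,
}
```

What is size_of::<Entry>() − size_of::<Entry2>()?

crc at 0 (size 4, align 4) → ends 4
attrs at 4 (size 1, align 1) → ends 5
pad 1 to align 2 for n_entries
n_entries at 6 (size 6, align 2) → ends 12
inode at 12 (size 1, align 1) → ends 13
pad 3 to align 4 for mtime
mtime at 16 (size 4, align 4) → ends 20
pad 4 to align 8 for size
size at 24 (size 8, align 8) → ends 32
total 32 bytes, alignment 8
— Entry2 —
size at 0 (size 8, align 8) → ends 8
crc at 8 (size 4, align 4) → ends 12
mtime at 12 (size 4, align 4) → ends 16
n_entries at 16 (size 6, align 2) → ends 22
attrs at 22 (size 1, align 1) → ends 23
inode at 23 (size 1, align 1) → ends 24
total 24 bytes, alignment 8
32 − 24 = 8

8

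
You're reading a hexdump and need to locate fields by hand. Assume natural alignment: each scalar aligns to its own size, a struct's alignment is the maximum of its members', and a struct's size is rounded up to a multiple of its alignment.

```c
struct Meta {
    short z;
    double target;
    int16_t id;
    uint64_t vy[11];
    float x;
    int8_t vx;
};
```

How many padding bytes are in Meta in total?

@0: z [2B, align 2] → 2
+6 pad (align 8)
@8: target [8B, align 8] → 16
@16: id [2B, align 2] → 18
+6 pad (align 8)
@24: vy [88B, align 8] → 112
@112: x [4B, align 4] → 116
@116: vx [1B, align 1] → 117
+3 tail pad (align 8)
size 120, align 8
data bytes 105, size 120 → padding 15

15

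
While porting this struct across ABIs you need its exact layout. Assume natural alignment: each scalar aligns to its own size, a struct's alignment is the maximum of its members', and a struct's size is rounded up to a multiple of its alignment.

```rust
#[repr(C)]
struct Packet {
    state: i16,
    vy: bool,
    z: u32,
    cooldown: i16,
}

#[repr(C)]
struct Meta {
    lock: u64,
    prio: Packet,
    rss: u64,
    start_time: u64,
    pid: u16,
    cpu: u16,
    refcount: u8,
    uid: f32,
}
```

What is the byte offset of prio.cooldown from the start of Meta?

16

Packet: state at 0 (size 2, align 2) → ends 2; vy at 2 (size 1, align 1) → ends 3; pad 1 to align 4 for z; z at 4 (size 4, align 4) → ends 8; cooldown at 8 (size 2, align 2) → ends 10; tail pad 2 to reach multiple of 4; total 12 bytes, alignment 4
lock at 0 (size 8, align 8) → ends 8
prio at 8 (size 12, align 4) → ends 20
within Packet: cooldown at 8
8 + 8 = 16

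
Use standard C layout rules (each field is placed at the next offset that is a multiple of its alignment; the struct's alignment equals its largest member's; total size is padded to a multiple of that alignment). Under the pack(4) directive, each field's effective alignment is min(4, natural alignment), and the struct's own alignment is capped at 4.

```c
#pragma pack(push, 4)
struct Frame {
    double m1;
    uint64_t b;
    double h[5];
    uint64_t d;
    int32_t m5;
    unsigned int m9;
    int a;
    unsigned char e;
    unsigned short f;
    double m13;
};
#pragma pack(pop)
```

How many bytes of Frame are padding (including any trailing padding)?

0..8  m1  (8B, 4-aligned)
8..16  b  (8B, 4-aligned)
16..56  h  (40B, 4-aligned)
56..64  d  (8B, 4-aligned)
64..68  m5  (4B, 4-aligned)
68..72  m9  (4B, 4-aligned)
72..76  a  (4B, 4-aligned)
76..77  e  (1B, 1-aligned)
77..78  -- padding (1B)
78..80  f  (2B, 2-aligned)
80..88  m13  (8B, 4-aligned)
sizeof = 88, alignof = 4
data bytes 87, size 88 → padding 1

1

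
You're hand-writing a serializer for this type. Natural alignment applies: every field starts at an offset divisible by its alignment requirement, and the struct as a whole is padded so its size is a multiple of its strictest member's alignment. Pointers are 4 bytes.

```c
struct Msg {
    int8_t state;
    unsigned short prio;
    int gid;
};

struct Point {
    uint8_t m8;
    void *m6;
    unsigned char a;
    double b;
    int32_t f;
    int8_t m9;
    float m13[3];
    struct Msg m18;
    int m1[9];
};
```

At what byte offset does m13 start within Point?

32

Msg: @0: state [1B, align 1] → 1; +1 pad (align 2); @2: prio [2B, align 2] → 4; @4: gid [4B, align 4] → 8; size 8, align 4
@0: m8 [1B, align 1] → 1
+3 pad (align 4)
@4: m6 [4B, align 4] → 8
@8: a [1B, align 1] → 9
+7 pad (align 8)
@16: b [8B, align 8] → 24
@24: f [4B, align 4] → 28
@28: m9 [1B, align 1] → 29
+3 pad (align 4)
@32: m13 [12B, align 4] → 44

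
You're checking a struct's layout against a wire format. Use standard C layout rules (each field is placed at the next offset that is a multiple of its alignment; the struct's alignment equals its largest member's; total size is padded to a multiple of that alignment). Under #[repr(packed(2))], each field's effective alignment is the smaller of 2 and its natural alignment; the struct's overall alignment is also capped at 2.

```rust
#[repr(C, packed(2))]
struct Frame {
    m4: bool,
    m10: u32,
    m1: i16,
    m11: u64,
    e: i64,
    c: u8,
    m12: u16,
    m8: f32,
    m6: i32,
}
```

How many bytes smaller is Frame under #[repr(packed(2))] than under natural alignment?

12

natural layout:
  m4 at 0 (size 1, align 1) → ends 1
  pad 3 to align 4 for m10
  m10 at 4 (size 4, align 4) → ends 8
  m1 at 8 (size 2, align 2) → ends 10
  pad 6 to align 8 for m11
  m11 at 16 (size 8, align 8) → ends 24
  e at 24 (size 8, align 8) → ends 32
  c at 32 (size 1, align 1) → ends 33
  pad 1 to align 2 for m12
  m12 at 34 (size 2, align 2) → ends 36
  m8 at 36 (size 4, align 4) → ends 40
  m6 at 40 (size 4, align 4) → ends 44
  tail pad 4 to reach multiple of 8
  total 48 bytes, alignment 8
packed(2) layout:
  m4 at 0 (size 1, align 1) → ends 1
  pad 1 to align 2 for m10
  m10 at 2 (size 4, align 2) → ends 6
  m1 at 6 (size 2, align 2) → ends 8
  m11 at 8 (size 8, align 2) → ends 16
  e at 16 (size 8, align 2) → ends 24
  c at 24 (size 1, align 1) → ends 25
  pad 1 to align 2 for m12
  m12 at 26 (size 2, align 2) → ends 28
  m8 at 28 (size 4, align 2) → ends 32
  m6 at 32 (size 4, align 2) → ends 36
  total 36 bytes, alignment 2
48 − 36 = 12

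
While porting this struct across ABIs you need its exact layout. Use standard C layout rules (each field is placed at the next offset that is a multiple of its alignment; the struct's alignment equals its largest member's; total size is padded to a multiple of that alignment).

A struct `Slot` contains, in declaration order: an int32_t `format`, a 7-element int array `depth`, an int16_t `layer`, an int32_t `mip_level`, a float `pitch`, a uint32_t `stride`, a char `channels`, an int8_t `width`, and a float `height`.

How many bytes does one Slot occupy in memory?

56

0..4  format  (4B, 4-aligned)
4..32  depth  (28B, 4-aligned)
32..34  layer  (2B, 2-aligned)
34..36  -- padding (2B)
36..40  mip_level  (4B, 4-aligned)
40..44  pitch  (4B, 4-aligned)
44..48  stride  (4B, 4-aligned)
48..49  channels  (1B, 1-aligned)
49..50  width  (1B, 1-aligned)
50..52  -- padding (2B)
52..56  height  (4B, 4-aligned)
sizeof = 56, alignof = 4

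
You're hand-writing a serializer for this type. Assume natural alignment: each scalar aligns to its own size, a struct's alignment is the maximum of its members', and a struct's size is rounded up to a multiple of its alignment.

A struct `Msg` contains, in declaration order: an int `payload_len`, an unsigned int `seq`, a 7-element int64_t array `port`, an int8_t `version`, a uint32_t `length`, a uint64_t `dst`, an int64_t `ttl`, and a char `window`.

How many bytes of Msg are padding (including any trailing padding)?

10

payload_len at 0 (size 4, align 4) → ends 4
seq at 4 (size 4, align 4) → ends 8
port at 8 (size 56, align 8) → ends 64
version at 64 (size 1, align 1) → ends 65
pad 3 to align 4 for length
length at 68 (size 4, align 4) → ends 72
dst at 72 (size 8, align 8) → ends 80
ttl at 80 (size 8, align 8) → ends 88
window at 88 (size 1, align 1) → ends 89
tail pad 7 to reach multiple of 8
total 96 bytes, alignment 8
data bytes 86, size 96 → padding 10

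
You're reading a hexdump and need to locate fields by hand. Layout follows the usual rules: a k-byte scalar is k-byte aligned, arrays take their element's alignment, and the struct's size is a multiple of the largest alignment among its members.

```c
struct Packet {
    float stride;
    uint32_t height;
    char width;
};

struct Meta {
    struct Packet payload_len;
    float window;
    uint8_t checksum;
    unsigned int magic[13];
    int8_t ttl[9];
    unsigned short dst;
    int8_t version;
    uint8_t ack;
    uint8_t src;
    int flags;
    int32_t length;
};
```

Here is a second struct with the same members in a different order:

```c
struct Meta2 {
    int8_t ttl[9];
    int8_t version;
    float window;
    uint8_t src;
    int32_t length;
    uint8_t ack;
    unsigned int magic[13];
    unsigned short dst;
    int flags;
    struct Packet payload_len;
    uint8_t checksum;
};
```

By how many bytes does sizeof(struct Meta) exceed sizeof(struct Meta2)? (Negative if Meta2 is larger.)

Packet: @0: stride [4B, align 4] → 4; @4: height [4B, align 4] → 8; @8: width [1B, align 1] → 9; +3 tail pad (align 4); size 12, align 4
@0: payload_len [12B, align 4] → 12
@12: window [4B, align 4] → 16
@16: checksum [1B, align 1] → 17
+3 pad (align 4)
@20: magic [52B, align 4] → 72
@72: ttl [9B, align 1] → 81
+1 pad (align 2)
@82: dst [2B, align 2] → 84
@84: version [1B, align 1] → 85
@85: ack [1B, align 1] → 86
@86: src [1B, align 1] → 87
+1 pad (align 4)
@88: flags [4B, align 4] → 92
@92: length [4B, align 4] → 96
size 96, align 4
— Meta2 —
@0: ttl [9B, align 1] → 9
@9: version [1B, align 1] → 10
+2 pad (align 4)
@12: window [4B, align 4] → 16
@16: src [1B, align 1] → 17
+3 pad (align 4)
@20: length [4B, align 4] → 24
@24: ack [1B, align 1] → 25
+3 pad (align 4)
@28: magic [52B, align 4] → 80
@80: dst [2B, align 2] → 82
+2 pad (align 4)
@84: flags [4B, align 4] → 88
@88: payload_len [12B, align 4] → 100
@100: checksum [1B, align 1] → 101
+3 tail pad (align 4)
size 104, align 4
96 − 104 = -8

-8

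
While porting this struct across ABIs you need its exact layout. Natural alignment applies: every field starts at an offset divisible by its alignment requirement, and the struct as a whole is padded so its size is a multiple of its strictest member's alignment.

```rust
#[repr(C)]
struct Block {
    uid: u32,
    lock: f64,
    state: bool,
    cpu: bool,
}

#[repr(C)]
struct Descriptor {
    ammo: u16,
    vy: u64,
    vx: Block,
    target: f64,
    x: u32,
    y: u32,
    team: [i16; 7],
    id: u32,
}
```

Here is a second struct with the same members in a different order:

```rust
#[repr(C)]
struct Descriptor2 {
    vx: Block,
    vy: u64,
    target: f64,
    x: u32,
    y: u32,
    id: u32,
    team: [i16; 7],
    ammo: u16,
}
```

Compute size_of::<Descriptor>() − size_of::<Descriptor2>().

Block: @0: uid [4B, align 4] → 4; +4 pad (align 8); @8: lock [8B, align 8] → 16; @16: state [1B, align 1] → 17; @17: cpu [1B, align 1] → 18; +6 tail pad (align 8); size 24, align 8
@0: ammo [2B, align 2] → 2
+6 pad (align 8)
@8: vy [8B, align 8] → 16
@16: vx [24B, align 8] → 40
@40: target [8B, align 8] → 48
@48: x [4B, align 4] → 52
@52: y [4B, align 4] → 56
@56: team [14B, align 2] → 70
+2 pad (align 4)
@72: id [4B, align 4] → 76
+4 tail pad (align 8)
size 80, align 8
— Descriptor2 —
@0: vx [24B, align 8] → 24
@24: vy [8B, align 8] → 32
@32: target [8B, align 8] → 40
@40: x [4B, align 4] → 44
@44: y [4B, align 4] → 48
@48: id [4B, align 4] → 52
@52: team [14B, align 2] → 66
@66: ammo [2B, align 2] → 68
+4 tail pad (align 8)
size 72, align 8
80 − 72 = 8

8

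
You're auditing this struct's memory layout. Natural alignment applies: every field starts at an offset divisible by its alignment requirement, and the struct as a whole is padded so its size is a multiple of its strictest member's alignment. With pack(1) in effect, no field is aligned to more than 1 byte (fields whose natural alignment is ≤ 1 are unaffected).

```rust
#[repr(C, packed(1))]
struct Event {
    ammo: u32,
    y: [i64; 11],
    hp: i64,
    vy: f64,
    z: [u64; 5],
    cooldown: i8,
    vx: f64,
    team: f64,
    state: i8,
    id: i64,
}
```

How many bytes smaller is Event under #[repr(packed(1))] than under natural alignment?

18

natural layout:
  @0: ammo [4B, align 4] → 4
  +4 pad (align 8)
  @8: y [88B, align 8] → 96
  @96: hp [8B, align 8] → 104
  @104: vy [8B, align 8] → 112
  @112: z [40B, align 8] → 152
  @152: cooldown [1B, align 1] → 153
  +7 pad (align 8)
  @160: vx [8B, align 8] → 168
  @168: team [8B, align 8] → 176
  @176: state [1B, align 1] → 177
  +7 pad (align 8)
  @184: id [8B, align 8] → 192
  size 192, align 8
packed(1) layout:
  @0: ammo [4B, align 1] → 4
  @4: y [88B, align 1] → 92
  @92: hp [8B, align 1] → 100
  @100: vy [8B, align 1] → 108
  @108: z [40B, align 1] → 148
  @148: cooldown [1B, align 1] → 149
  @149: vx [8B, align 1] → 157
  @157: team [8B, align 1] → 165
  @165: state [1B, align 1] → 166
  @166: id [8B, align 1] → 174
  size 174, align 1
192 − 174 = 18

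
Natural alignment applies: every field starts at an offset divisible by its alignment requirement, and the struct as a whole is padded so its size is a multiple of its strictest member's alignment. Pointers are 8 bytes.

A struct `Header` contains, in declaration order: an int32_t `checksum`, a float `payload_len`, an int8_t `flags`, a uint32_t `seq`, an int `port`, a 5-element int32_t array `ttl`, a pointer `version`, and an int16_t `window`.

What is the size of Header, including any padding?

56

0..4  checksum  (4B, 4-aligned)
4..8  payload_len  (4B, 4-aligned)
8..9  flags  (1B, 1-aligned)
9..12  -- padding (3B)
12..16  seq  (4B, 4-aligned)
16..20  port  (4B, 4-aligned)
20..40  ttl  (20B, 4-aligned)
40..48  version  (8B, 8-aligned)
48..50  window  (2B, 2-aligned)
50..56  -- tail padding (6B)
sizeof = 56, alignof = 8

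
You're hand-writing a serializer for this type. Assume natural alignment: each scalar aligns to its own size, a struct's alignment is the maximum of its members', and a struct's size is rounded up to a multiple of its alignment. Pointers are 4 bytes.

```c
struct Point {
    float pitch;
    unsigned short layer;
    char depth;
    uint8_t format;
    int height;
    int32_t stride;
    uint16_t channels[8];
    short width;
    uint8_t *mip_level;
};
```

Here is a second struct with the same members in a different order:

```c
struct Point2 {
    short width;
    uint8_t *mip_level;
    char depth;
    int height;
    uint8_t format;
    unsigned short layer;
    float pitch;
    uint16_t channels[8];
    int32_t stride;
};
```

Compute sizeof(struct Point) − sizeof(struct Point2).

-4

@0: pitch [4B, align 4] → 4
@4: layer [2B, align 2] → 6
@6: depth [1B, align 1] → 7
@7: format [1B, align 1] → 8
@8: height [4B, align 4] → 12
@12: stride [4B, align 4] → 16
@16: channels [16B, align 2] → 32
@32: width [2B, align 2] → 34
+2 pad (align 4)
@36: mip_level [4B, align 4] → 40
size 40, align 4
— Point2 —
@0: width [2B, align 2] → 2
+2 pad (align 4)
@4: mip_level [4B, align 4] → 8
@8: depth [1B, align 1] → 9
+3 pad (align 4)
@12: height [4B, align 4] → 16
@16: format [1B, align 1] → 17
+1 pad (align 2)
@18: layer [2B, align 2] → 20
@20: pitch [4B, align 4] → 24
@24: channels [16B, align 2] → 40
@40: stride [4B, align 4] → 44
size 44, align 4
40 − 44 = -4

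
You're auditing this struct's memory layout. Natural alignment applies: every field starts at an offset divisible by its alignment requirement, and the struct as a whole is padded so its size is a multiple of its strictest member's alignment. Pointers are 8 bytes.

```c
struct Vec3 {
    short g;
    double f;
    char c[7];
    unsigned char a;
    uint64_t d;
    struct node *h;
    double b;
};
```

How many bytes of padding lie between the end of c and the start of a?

0..2  g  (2B, 2-aligned)
2..8  -- padding (6B)
8..16  f  (8B, 8-aligned)
16..23  c  (7B, 1-aligned)
23..24  a  (1B, 1-aligned)

0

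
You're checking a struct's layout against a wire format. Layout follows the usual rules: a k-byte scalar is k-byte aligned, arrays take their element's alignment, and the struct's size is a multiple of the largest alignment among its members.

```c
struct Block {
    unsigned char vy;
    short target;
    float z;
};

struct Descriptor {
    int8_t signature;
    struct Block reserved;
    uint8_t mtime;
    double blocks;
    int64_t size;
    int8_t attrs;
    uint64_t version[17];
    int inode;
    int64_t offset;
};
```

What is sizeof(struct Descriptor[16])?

3072

Block: vy at 0 (size 1, align 1) → ends 1; pad 1 to align 2 for target; target at 2 (size 2, align 2) → ends 4; z at 4 (size 4, align 4) → ends 8; total 8 bytes, alignment 4
signature at 0 (size 1, align 1) → ends 1
pad 3 to align 4 for reserved
reserved at 4 (size 8, align 4) → ends 12
mtime at 12 (size 1, align 1) → ends 13
pad 3 to align 8 for blocks
blocks at 16 (size 8, align 8) → ends 24
size at 24 (size 8, align 8) → ends 32
attrs at 32 (size 1, align 1) → ends 33
pad 7 to align 8 for version
version at 40 (size 136, align 8) → ends 176
inode at 176 (size 4, align 4) → ends 180
pad 4 to align 8 for offset
offset at 184 (size 8, align 8) → ends 192
total 192 bytes, alignment 8
array of 16: 16 × 192 = 3072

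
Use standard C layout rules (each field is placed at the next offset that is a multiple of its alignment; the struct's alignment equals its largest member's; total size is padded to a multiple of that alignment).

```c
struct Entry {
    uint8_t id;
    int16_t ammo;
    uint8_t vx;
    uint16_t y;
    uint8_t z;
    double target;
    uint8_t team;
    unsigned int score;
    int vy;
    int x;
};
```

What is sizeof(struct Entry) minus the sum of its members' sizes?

0..1  id  (1B, 1-aligned)
1..2  -- padding (1B)
2..4  ammo  (2B, 2-aligned)
4..5  vx  (1B, 1-aligned)
5..6  -- padding (1B)
6..8  y  (2B, 2-aligned)
8..9  z  (1B, 1-aligned)
9..16  -- padding (7B)
16..24  target  (8B, 8-aligned)
24..25  team  (1B, 1-aligned)
25..28  -- padding (3B)
28..32  score  (4B, 4-aligned)
32..36  vy  (4B, 4-aligned)
36..40  x  (4B, 4-aligned)
sizeof = 40, alignof = 8
data bytes 28, size 40 → padding 12

12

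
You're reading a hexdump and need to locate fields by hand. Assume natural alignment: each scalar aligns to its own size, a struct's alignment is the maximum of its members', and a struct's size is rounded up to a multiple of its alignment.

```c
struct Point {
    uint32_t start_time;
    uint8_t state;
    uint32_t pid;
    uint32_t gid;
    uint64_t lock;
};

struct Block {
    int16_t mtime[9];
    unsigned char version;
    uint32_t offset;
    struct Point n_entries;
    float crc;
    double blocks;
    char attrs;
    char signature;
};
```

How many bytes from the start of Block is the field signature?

Point: @0: start_time [4B, align 4] → 4; @4: state [1B, align 1] → 5; +3 pad (align 4); @8: pid [4B, align 4] → 12; @12: gid [4B, align 4] → 16; @16: lock [8B, align 8] → 24; size 24, align 8
@0: mtime [18B, align 2] → 18
@18: version [1B, align 1] → 19
+1 pad (align 4)
@20: offset [4B, align 4] → 24
@24: n_entries [24B, align 8] → 48
@48: crc [4B, align 4] → 52
+4 pad (align 8)
@56: blocks [8B, align 8] → 64
@64: attrs [1B, align 1] → 65
@65: signature [1B, align 1] → 66

65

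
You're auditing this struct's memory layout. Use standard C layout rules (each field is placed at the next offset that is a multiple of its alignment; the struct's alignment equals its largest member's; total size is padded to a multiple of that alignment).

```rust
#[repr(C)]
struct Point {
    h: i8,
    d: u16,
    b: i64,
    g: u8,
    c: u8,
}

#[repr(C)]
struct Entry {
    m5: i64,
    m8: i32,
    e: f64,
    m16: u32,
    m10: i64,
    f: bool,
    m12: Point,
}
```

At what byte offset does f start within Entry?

40

Point: 0..1  h  (1B, 1-aligned); 1..2  -- padding (1B); 2..4  d  (2B, 2-aligned); 4..8  -- padding (4B); 8..16  b  (8B, 8-aligned); 16..17  g  (1B, 1-aligned); 17..18  c  (1B, 1-aligned); 18..24  -- tail padding (6B); sizeof = 24, alignof = 8
0..8  m5  (8B, 8-aligned)
8..12  m8  (4B, 4-aligned)
12..16  -- padding (4B)
16..24  e  (8B, 8-aligned)
24..28  m16  (4B, 4-aligned)
28..32  -- padding (4B)
32..40  m10  (8B, 8-aligned)
40..41  f  (1B, 1-aligned)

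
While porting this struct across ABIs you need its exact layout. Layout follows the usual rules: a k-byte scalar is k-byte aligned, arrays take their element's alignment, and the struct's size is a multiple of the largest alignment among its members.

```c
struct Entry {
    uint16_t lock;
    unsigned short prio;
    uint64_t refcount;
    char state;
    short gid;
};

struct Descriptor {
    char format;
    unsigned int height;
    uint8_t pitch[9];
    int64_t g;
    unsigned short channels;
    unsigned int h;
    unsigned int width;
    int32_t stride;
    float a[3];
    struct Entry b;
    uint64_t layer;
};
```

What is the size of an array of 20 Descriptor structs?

1920

Entry: @0: lock [2B, align 2] → 2; @2: prio [2B, align 2] → 4; +4 pad (align 8); @8: refcount [8B, align 8] → 16; @16: state [1B, align 1] → 17; +1 pad (align 2); @18: gid [2B, align 2] → 20; +4 tail pad (align 8); size 24, align 8
@0: format [1B, align 1] → 1
+3 pad (align 4)
@4: height [4B, align 4] → 8
@8: pitch [9B, align 1] → 17
+7 pad (align 8)
@24: g [8B, align 8] → 32
@32: channels [2B, align 2] → 34
+2 pad (align 4)
@36: h [4B, align 4] → 40
@40: width [4B, align 4] → 44
@44: stride [4B, align 4] → 48
@48: a [12B, align 4] → 60
+4 pad (align 8)
@64: b [24B, align 8] → 88
@88: layer [8B, align 8] → 96
size 96, align 8
array of 20: 20 × 96 = 1920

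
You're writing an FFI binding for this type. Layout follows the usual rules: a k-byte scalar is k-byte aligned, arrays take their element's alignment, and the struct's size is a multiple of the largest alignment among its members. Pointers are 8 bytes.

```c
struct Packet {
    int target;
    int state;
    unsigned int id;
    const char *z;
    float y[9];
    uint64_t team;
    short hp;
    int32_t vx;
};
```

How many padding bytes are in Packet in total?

target at 0 (size 4, align 4) → ends 4
state at 4 (size 4, align 4) → ends 8
id at 8 (size 4, align 4) → ends 12
pad 4 to align 8 for z
z at 16 (size 8, align 8) → ends 24
y at 24 (size 36, align 4) → ends 60
pad 4 to align 8 for team
team at 64 (size 8, align 8) → ends 72
hp at 72 (size 2, align 2) → ends 74
pad 2 to align 4 for vx
vx at 76 (size 4, align 4) → ends 80
total 80 bytes, alignment 8
data bytes 70, size 80 → padding 10

10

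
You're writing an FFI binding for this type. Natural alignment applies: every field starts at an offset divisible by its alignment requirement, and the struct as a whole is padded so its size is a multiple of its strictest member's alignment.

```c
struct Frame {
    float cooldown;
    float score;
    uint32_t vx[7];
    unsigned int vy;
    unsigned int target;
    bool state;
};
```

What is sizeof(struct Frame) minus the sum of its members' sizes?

3

cooldown at 0 (size 4, align 4) → ends 4
score at 4 (size 4, align 4) → ends 8
vx at 8 (size 28, align 4) → ends 36
vy at 36 (size 4, align 4) → ends 40
target at 40 (size 4, align 4) → ends 44
state at 44 (size 1, align 1) → ends 45
tail pad 3 to reach multiple of 4
total 48 bytes, alignment 4
data bytes 45, size 48 → padding 3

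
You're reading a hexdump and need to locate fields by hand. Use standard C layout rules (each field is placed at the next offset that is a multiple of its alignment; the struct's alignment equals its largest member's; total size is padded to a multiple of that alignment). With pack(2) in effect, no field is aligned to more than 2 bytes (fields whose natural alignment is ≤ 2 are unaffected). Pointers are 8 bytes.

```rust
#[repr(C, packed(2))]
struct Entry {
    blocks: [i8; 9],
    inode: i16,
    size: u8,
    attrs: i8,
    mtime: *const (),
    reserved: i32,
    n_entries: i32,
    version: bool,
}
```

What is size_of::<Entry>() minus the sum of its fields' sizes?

2

blocks at 0 (size 9, align 1) → ends 9
pad 1 to align 2 for inode
inode at 10 (size 2, align 2) → ends 12
size at 12 (size 1, align 1) → ends 13
attrs at 13 (size 1, align 1) → ends 14
mtime at 14 (size 8, align 2) → ends 22
reserved at 22 (size 4, align 2) → ends 26
n_entries at 26 (size 4, align 2) → ends 30
version at 30 (size 1, align 1) → ends 31
tail pad 1 to reach multiple of 2
total 32 bytes, alignment 2
data bytes 30, size 32 → padding 2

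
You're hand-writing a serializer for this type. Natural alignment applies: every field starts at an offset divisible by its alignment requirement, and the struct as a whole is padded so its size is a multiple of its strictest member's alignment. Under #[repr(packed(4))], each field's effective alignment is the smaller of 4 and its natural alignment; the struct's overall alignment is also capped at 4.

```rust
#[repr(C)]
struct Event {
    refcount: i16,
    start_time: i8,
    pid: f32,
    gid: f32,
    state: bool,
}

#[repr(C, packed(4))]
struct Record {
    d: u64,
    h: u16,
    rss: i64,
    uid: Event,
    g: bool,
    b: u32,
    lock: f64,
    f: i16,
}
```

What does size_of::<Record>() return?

Event: 0..2  refcount  (2B, 2-aligned); 2..3  start_time  (1B, 1-aligned); 3..4  -- padding (1B); 4..8  pid  (4B, 4-aligned); 8..12  gid  (4B, 4-aligned); 12..13  state  (1B, 1-aligned); 13..16  -- tail padding (3B); sizeof = 16, alignof = 4
0..8  d  (8B, 4-aligned)
8..10  h  (2B, 2-aligned)
10..12  -- padding (2B)
12..20  rss  (8B, 4-aligned)
20..36  uid  (16B, 4-aligned)
36..37  g  (1B, 1-aligned)
37..40  -- padding (3B)
40..44  b  (4B, 4-aligned)
44..52  lock  (8B, 4-aligned)
52..54  f  (2B, 2-aligned)
54..56  -- tail padding (2B)
sizeof = 56, alignof = 4

56 bytes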